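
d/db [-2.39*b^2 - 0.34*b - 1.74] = -4.78*b - 0.34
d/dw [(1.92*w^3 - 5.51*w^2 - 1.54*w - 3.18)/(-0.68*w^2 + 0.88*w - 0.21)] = (-1.3056*w^4 + 3.3792*w^3 - 7.1056*w^2 - 2.0106*w + 3.1218)/(0.4624*w^4 - 1.1968*w^3 + 1.06*w^2 - 0.3696*w + 0.0441)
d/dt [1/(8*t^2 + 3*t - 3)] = (-16*t - 3)/(8*t^2 + 3*t - 3)^2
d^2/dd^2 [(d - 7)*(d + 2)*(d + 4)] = 6*d - 2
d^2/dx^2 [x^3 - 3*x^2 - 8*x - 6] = 6*x - 6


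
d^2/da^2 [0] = 0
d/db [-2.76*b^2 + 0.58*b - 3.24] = 0.58 - 5.52*b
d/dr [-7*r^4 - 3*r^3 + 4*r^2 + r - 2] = -28*r^3 - 9*r^2 + 8*r + 1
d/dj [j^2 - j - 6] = 2*j - 1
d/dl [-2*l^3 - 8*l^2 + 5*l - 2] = -6*l^2 - 16*l + 5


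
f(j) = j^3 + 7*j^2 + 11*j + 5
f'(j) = 3*j^2 + 14*j + 11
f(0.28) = 8.65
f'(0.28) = 15.16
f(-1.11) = 0.05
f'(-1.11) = -0.84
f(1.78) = 52.40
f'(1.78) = 45.43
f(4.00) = 225.00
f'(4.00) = 115.00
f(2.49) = 91.23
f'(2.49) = 64.46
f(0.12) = 6.42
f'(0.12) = 12.72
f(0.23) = 7.91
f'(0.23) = 14.38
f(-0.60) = 0.70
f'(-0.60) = 3.68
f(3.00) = 128.00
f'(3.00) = 80.00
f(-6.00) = -25.00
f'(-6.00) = 35.00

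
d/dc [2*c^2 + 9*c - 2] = 4*c + 9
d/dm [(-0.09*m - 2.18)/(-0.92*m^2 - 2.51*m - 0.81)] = (0.0828*m^2 + 0.2259*m - (0.09*m + 2.18)*(1.84*m + 2.51) + 0.0729)/(0.92*m^2 + 2.51*m + 0.81)^2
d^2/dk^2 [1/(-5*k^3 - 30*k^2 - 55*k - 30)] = 2*(3*(k + 2)*(k^3 + 6*k^2 + 11*k + 6) - (3*k^2 + 12*k + 11)^2)/(5*(k^3 + 6*k^2 + 11*k + 6)^3)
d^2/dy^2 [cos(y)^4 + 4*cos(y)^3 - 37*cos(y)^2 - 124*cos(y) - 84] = -16*sin(y)^4 - 128*sin(y)^2 + 121*cos(y) - 9*cos(3*y) + 70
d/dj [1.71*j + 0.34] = 1.71000000000000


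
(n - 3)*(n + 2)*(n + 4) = n^3 + 3*n^2 - 10*n - 24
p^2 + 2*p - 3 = (p - 1)*(p + 3)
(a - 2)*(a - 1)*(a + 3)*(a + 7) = a^4 + 7*a^3 - 7*a^2 - 43*a + 42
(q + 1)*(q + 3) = q^2 + 4*q + 3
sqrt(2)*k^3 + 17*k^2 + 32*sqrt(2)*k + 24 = (k + 2*sqrt(2))*(k + 6*sqrt(2))*(sqrt(2)*k + 1)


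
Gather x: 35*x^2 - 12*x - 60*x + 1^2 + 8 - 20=35*x^2 - 72*x - 11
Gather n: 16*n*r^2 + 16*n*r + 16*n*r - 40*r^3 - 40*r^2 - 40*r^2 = n*(16*r^2 + 32*r) - 40*r^3 - 80*r^2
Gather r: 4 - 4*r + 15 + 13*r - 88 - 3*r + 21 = 6*r - 48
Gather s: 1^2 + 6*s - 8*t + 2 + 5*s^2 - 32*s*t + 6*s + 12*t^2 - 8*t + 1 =5*s^2 + s*(12 - 32*t) + 12*t^2 - 16*t + 4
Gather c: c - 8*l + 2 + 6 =c - 8*l + 8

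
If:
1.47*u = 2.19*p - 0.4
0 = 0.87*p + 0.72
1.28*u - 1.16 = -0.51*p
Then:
No Solution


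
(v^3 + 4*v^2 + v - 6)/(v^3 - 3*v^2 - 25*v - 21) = (v^2 + v - 2)/(v^2 - 6*v - 7)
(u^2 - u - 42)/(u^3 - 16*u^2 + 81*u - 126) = (u + 6)/(u^2 - 9*u + 18)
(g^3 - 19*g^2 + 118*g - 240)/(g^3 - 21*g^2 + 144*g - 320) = (g - 6)/(g - 8)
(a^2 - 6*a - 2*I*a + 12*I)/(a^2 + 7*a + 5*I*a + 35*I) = (a^2 - 2*a*(3 + I) + 12*I)/(a^2 + a*(7 + 5*I) + 35*I)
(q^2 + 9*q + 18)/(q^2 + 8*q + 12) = (q + 3)/(q + 2)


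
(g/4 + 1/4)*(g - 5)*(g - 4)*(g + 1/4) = g^4/4 - 31*g^3/16 + 9*g^2/4 + 91*g/16 + 5/4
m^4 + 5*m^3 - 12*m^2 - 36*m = m*(m - 3)*(m + 2)*(m + 6)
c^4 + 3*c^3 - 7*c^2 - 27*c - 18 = (c - 3)*(c + 1)*(c + 2)*(c + 3)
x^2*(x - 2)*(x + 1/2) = x^4 - 3*x^3/2 - x^2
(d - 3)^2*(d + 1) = d^3 - 5*d^2 + 3*d + 9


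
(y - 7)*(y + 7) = y^2 - 49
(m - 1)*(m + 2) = m^2 + m - 2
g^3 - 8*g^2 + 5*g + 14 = (g - 7)*(g - 2)*(g + 1)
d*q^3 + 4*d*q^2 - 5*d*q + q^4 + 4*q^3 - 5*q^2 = q*(d + q)*(q - 1)*(q + 5)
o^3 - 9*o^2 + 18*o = o*(o - 6)*(o - 3)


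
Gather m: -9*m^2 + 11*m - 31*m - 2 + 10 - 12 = -9*m^2 - 20*m - 4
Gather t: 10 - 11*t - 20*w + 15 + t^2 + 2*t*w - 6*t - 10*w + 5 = t^2 + t*(2*w - 17) - 30*w + 30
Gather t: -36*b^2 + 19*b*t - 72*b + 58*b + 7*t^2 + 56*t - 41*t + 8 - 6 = -36*b^2 - 14*b + 7*t^2 + t*(19*b + 15) + 2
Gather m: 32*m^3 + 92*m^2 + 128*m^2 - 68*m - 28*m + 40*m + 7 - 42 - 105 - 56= 32*m^3 + 220*m^2 - 56*m - 196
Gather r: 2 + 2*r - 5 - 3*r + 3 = -r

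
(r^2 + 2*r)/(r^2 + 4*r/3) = 3*(r + 2)/(3*r + 4)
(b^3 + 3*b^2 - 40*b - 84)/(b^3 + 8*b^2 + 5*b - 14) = (b - 6)/(b - 1)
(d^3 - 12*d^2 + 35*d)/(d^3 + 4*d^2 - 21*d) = (d^2 - 12*d + 35)/(d^2 + 4*d - 21)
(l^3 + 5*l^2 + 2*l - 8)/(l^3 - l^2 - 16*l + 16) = (l + 2)/(l - 4)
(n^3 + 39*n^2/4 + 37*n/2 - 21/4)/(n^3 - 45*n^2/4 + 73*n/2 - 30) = (4*n^3 + 39*n^2 + 74*n - 21)/(4*n^3 - 45*n^2 + 146*n - 120)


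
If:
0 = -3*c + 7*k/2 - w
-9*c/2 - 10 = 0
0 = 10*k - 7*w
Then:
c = -20/9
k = -280/87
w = -400/87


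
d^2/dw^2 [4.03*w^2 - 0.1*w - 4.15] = 8.06000000000000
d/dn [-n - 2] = -1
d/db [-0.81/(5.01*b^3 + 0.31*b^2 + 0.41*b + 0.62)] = (12.1743*b^2 + 0.5022*b + 0.3321)/(5.01*b^3 + 0.31*b^2 + 0.41*b + 0.62)^2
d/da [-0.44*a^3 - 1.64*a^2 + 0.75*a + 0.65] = -1.32*a^2 - 3.28*a + 0.75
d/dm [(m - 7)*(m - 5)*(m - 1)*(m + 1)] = 4*m^3 - 36*m^2 + 68*m + 12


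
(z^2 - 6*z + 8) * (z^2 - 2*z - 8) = z^4 - 8*z^3 + 12*z^2 + 32*z - 64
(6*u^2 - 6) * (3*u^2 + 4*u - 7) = 18*u^4 + 24*u^3 - 60*u^2 - 24*u + 42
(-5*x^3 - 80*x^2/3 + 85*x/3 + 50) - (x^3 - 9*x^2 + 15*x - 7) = -6*x^3 - 53*x^2/3 + 40*x/3 + 57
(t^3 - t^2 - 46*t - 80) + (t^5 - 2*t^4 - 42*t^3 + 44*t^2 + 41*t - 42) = t^5 - 2*t^4 - 41*t^3 + 43*t^2 - 5*t - 122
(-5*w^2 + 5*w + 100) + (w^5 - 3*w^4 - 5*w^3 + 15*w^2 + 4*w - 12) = w^5 - 3*w^4 - 5*w^3 + 10*w^2 + 9*w + 88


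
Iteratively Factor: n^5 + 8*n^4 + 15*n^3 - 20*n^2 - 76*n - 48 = (n + 4)*(n^4 + 4*n^3 - n^2 - 16*n - 12) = (n + 2)*(n + 4)*(n^3 + 2*n^2 - 5*n - 6) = (n + 2)*(n + 3)*(n + 4)*(n^2 - n - 2) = (n + 1)*(n + 2)*(n + 3)*(n + 4)*(n - 2)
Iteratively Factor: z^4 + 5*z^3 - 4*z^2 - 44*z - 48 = (z - 3)*(z^3 + 8*z^2 + 20*z + 16) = (z - 3)*(z + 2)*(z^2 + 6*z + 8) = (z - 3)*(z + 2)*(z + 4)*(z + 2)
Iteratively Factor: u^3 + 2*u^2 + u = (u + 1)*(u^2 + u) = (u + 1)^2*(u)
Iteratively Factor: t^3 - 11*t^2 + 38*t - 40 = (t - 4)*(t^2 - 7*t + 10) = (t - 5)*(t - 4)*(t - 2)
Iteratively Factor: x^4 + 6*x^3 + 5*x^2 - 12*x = (x + 4)*(x^3 + 2*x^2 - 3*x) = (x + 3)*(x + 4)*(x^2 - x) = x*(x + 3)*(x + 4)*(x - 1)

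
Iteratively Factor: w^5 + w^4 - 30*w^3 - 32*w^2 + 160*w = (w + 4)*(w^4 - 3*w^3 - 18*w^2 + 40*w) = (w - 5)*(w + 4)*(w^3 + 2*w^2 - 8*w) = (w - 5)*(w + 4)^2*(w^2 - 2*w) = w*(w - 5)*(w + 4)^2*(w - 2)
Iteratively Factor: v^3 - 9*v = (v - 3)*(v^2 + 3*v) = (v - 3)*(v + 3)*(v)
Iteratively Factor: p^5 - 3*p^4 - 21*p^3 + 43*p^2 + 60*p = (p + 1)*(p^4 - 4*p^3 - 17*p^2 + 60*p) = (p - 5)*(p + 1)*(p^3 + p^2 - 12*p) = (p - 5)*(p + 1)*(p + 4)*(p^2 - 3*p) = (p - 5)*(p - 3)*(p + 1)*(p + 4)*(p)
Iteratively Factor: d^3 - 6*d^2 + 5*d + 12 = (d + 1)*(d^2 - 7*d + 12) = (d - 3)*(d + 1)*(d - 4)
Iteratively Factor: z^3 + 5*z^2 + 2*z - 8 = (z + 2)*(z^2 + 3*z - 4) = (z + 2)*(z + 4)*(z - 1)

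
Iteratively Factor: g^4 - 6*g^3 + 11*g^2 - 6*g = (g)*(g^3 - 6*g^2 + 11*g - 6) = g*(g - 2)*(g^2 - 4*g + 3) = g*(g - 3)*(g - 2)*(g - 1)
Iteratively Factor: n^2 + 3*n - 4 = (n + 4)*(n - 1)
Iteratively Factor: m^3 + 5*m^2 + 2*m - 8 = (m + 4)*(m^2 + m - 2) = (m - 1)*(m + 4)*(m + 2)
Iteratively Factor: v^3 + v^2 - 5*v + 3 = (v - 1)*(v^2 + 2*v - 3) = (v - 1)^2*(v + 3)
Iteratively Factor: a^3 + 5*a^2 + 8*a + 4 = (a + 1)*(a^2 + 4*a + 4) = (a + 1)*(a + 2)*(a + 2)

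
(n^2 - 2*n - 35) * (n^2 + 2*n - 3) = n^4 - 42*n^2 - 64*n + 105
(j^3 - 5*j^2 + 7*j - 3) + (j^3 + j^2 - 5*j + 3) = 2*j^3 - 4*j^2 + 2*j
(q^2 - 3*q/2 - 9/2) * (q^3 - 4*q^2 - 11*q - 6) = q^5 - 11*q^4/2 - 19*q^3/2 + 57*q^2/2 + 117*q/2 + 27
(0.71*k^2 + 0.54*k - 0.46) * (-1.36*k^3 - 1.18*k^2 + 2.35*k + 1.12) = -0.9656*k^5 - 1.5722*k^4 + 1.6569*k^3 + 2.607*k^2 - 0.4762*k - 0.5152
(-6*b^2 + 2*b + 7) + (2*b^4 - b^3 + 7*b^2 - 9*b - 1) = 2*b^4 - b^3 + b^2 - 7*b + 6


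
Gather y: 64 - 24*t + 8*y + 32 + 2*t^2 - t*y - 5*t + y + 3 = 2*t^2 - 29*t + y*(9 - t) + 99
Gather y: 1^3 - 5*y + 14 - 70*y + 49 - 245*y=64 - 320*y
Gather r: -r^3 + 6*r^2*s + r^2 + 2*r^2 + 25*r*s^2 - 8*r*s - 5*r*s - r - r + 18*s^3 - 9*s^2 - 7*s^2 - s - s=-r^3 + r^2*(6*s + 3) + r*(25*s^2 - 13*s - 2) + 18*s^3 - 16*s^2 - 2*s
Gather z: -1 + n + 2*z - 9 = n + 2*z - 10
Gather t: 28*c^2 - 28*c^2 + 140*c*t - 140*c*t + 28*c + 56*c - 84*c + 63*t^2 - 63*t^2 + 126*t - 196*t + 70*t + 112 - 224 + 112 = 0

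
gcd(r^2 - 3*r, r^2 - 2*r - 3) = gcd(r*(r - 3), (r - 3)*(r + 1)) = r - 3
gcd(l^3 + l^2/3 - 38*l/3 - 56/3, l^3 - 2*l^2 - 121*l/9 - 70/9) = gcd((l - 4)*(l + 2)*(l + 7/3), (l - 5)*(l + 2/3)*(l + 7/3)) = l + 7/3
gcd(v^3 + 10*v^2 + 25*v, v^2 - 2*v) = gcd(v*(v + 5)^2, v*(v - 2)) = v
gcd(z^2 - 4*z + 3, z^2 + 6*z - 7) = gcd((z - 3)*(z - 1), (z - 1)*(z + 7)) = z - 1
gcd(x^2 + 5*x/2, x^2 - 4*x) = x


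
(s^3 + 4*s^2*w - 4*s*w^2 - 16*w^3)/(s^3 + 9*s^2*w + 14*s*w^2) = (s^2 + 2*s*w - 8*w^2)/(s*(s + 7*w))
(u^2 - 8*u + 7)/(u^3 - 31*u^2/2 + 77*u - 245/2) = 2*(u - 1)/(2*u^2 - 17*u + 35)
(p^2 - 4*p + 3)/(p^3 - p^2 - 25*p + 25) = (p - 3)/(p^2 - 25)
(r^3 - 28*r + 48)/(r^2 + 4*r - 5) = (r^3 - 28*r + 48)/(r^2 + 4*r - 5)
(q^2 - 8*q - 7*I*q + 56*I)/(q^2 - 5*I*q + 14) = (q - 8)/(q + 2*I)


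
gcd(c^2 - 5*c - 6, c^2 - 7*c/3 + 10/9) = 1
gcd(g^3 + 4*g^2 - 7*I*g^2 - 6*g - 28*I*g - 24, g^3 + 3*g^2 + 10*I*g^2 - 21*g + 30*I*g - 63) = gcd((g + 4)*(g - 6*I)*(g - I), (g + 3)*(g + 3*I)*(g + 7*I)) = 1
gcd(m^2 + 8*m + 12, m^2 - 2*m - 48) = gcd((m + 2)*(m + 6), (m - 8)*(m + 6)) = m + 6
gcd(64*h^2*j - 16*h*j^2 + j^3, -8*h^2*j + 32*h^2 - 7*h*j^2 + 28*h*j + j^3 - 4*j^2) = 8*h - j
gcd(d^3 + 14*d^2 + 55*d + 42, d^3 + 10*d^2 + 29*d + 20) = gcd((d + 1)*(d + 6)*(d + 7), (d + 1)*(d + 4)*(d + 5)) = d + 1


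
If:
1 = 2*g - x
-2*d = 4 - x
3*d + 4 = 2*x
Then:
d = -4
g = -3/2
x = -4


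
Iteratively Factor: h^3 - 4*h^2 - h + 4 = (h + 1)*(h^2 - 5*h + 4) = (h - 4)*(h + 1)*(h - 1)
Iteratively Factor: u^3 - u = (u - 1)*(u^2 + u) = u*(u - 1)*(u + 1)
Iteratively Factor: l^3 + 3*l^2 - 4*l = (l - 1)*(l^2 + 4*l) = (l - 1)*(l + 4)*(l)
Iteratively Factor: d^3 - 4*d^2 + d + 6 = (d + 1)*(d^2 - 5*d + 6) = (d - 3)*(d + 1)*(d - 2)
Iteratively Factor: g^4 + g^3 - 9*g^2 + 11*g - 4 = (g + 4)*(g^3 - 3*g^2 + 3*g - 1) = (g - 1)*(g + 4)*(g^2 - 2*g + 1) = (g - 1)^2*(g + 4)*(g - 1)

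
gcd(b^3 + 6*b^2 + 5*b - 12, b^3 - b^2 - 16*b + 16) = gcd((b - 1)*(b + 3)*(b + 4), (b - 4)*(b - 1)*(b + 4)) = b^2 + 3*b - 4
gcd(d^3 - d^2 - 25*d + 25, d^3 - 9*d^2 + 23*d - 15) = d^2 - 6*d + 5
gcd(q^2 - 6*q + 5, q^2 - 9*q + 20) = q - 5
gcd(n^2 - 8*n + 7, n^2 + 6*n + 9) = 1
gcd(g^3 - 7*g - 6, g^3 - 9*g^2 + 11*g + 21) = g^2 - 2*g - 3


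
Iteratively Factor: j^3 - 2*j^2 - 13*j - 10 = (j - 5)*(j^2 + 3*j + 2) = (j - 5)*(j + 1)*(j + 2)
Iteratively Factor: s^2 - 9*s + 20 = (s - 4)*(s - 5)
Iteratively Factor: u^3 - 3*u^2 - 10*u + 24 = (u - 4)*(u^2 + u - 6) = (u - 4)*(u - 2)*(u + 3)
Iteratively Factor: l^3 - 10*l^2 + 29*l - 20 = (l - 4)*(l^2 - 6*l + 5) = (l - 5)*(l - 4)*(l - 1)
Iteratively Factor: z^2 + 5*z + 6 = (z + 3)*(z + 2)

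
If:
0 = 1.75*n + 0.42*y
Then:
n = -0.24*y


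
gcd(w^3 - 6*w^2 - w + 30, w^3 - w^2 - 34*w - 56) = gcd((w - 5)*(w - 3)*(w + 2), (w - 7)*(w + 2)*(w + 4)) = w + 2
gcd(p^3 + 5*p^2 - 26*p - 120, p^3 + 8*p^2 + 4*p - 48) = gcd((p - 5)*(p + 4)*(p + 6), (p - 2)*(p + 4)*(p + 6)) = p^2 + 10*p + 24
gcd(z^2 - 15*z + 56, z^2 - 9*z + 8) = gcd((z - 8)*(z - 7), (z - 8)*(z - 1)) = z - 8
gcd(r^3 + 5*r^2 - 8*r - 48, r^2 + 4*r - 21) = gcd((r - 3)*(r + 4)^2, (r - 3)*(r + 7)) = r - 3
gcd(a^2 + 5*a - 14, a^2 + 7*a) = a + 7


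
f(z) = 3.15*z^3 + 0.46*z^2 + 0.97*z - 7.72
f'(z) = 9.45*z^2 + 0.92*z + 0.97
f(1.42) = 3.60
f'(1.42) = 21.33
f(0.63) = -6.14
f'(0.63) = 5.30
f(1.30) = 1.24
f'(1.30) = 18.14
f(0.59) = -6.34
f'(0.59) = 4.80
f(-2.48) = -55.34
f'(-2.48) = 56.81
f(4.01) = 206.68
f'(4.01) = 156.62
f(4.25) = 246.52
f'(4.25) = 175.57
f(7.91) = 1587.71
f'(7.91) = 599.52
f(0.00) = -7.72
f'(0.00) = 0.97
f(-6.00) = -677.38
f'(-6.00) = 335.65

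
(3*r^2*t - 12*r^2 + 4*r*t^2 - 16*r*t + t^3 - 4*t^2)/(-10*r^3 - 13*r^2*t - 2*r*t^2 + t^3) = (-3*r*t + 12*r - t^2 + 4*t)/(10*r^2 + 3*r*t - t^2)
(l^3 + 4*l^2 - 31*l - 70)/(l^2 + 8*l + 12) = (l^2 + 2*l - 35)/(l + 6)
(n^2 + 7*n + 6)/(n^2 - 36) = (n + 1)/(n - 6)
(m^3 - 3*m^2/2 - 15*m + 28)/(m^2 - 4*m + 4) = (m^2 + m/2 - 14)/(m - 2)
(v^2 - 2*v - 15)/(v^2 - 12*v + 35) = (v + 3)/(v - 7)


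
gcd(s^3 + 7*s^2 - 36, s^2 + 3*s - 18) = s + 6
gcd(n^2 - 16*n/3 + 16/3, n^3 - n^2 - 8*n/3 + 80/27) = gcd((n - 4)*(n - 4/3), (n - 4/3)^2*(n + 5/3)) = n - 4/3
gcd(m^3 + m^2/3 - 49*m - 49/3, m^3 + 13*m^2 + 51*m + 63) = m + 7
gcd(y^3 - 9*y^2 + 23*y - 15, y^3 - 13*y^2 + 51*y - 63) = y - 3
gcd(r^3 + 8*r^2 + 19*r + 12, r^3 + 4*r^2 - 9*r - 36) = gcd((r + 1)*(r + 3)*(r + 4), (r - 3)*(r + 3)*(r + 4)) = r^2 + 7*r + 12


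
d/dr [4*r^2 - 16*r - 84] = 8*r - 16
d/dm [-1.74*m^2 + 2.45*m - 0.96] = 2.45 - 3.48*m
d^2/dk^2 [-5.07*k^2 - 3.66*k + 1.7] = -10.1400000000000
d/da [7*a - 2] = 7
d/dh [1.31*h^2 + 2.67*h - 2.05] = 2.62*h + 2.67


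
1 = 1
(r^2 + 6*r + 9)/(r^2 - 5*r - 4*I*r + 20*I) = (r^2 + 6*r + 9)/(r^2 - 5*r - 4*I*r + 20*I)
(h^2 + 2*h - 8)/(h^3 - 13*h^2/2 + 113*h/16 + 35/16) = 16*(h^2 + 2*h - 8)/(16*h^3 - 104*h^2 + 113*h + 35)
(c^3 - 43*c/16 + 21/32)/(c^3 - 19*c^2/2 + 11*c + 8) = (32*c^3 - 86*c + 21)/(16*(2*c^3 - 19*c^2 + 22*c + 16))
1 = 1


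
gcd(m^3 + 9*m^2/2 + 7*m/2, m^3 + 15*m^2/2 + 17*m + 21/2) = m^2 + 9*m/2 + 7/2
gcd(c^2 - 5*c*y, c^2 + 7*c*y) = c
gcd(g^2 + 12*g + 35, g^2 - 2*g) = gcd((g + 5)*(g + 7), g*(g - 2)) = 1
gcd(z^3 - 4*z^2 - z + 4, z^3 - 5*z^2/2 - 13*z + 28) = z - 4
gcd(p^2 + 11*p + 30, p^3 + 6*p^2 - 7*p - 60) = p + 5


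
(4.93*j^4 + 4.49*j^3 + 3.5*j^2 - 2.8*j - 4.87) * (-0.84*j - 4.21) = -4.1412*j^5 - 24.5269*j^4 - 21.8429*j^3 - 12.383*j^2 + 15.8788*j + 20.5027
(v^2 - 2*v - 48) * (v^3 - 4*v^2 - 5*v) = v^5 - 6*v^4 - 45*v^3 + 202*v^2 + 240*v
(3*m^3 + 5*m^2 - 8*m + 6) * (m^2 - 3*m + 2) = 3*m^5 - 4*m^4 - 17*m^3 + 40*m^2 - 34*m + 12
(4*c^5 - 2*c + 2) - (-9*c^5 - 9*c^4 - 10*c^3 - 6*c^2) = 13*c^5 + 9*c^4 + 10*c^3 + 6*c^2 - 2*c + 2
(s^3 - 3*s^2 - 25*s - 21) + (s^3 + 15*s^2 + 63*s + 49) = 2*s^3 + 12*s^2 + 38*s + 28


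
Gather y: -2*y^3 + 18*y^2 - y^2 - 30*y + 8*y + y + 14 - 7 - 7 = -2*y^3 + 17*y^2 - 21*y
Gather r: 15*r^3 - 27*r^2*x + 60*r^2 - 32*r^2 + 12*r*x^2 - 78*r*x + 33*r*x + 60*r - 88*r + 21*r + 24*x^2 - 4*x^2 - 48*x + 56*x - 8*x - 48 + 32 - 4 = 15*r^3 + r^2*(28 - 27*x) + r*(12*x^2 - 45*x - 7) + 20*x^2 - 20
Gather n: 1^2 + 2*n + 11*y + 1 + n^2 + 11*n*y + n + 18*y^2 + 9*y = n^2 + n*(11*y + 3) + 18*y^2 + 20*y + 2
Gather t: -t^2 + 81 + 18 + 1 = 100 - t^2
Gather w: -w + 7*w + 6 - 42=6*w - 36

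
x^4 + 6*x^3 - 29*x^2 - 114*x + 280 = (x - 4)*(x - 2)*(x + 5)*(x + 7)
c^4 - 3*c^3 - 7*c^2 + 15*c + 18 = (c - 3)^2*(c + 1)*(c + 2)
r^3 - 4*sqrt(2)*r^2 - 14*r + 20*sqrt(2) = (r - 5*sqrt(2))*(r - sqrt(2))*(r + 2*sqrt(2))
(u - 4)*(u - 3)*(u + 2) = u^3 - 5*u^2 - 2*u + 24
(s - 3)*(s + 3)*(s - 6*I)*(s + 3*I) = s^4 - 3*I*s^3 + 9*s^2 + 27*I*s - 162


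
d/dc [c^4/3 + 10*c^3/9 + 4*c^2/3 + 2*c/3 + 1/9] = 4*c^3/3 + 10*c^2/3 + 8*c/3 + 2/3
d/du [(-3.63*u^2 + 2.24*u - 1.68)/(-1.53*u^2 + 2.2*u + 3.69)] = (-4.5588*u^2 - 31.9302*u + 11.9616)/(2.3409*u^4 - 6.732*u^3 - 6.4514*u^2 + 16.236*u + 13.6161)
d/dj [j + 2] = 1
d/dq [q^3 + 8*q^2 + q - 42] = 3*q^2 + 16*q + 1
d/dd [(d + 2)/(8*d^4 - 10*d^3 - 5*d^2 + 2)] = (8*d^4 - 10*d^3 - 5*d^2 + 2*d*(d + 2)*(-16*d^2 + 15*d + 5) + 2)/(8*d^4 - 10*d^3 - 5*d^2 + 2)^2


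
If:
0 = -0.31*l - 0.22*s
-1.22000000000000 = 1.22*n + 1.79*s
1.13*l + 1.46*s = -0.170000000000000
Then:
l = 0.18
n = -0.62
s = -0.26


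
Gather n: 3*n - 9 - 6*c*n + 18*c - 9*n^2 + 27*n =18*c - 9*n^2 + n*(30 - 6*c) - 9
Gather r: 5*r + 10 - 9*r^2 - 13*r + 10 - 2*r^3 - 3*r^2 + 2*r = -2*r^3 - 12*r^2 - 6*r + 20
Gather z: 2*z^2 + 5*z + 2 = 2*z^2 + 5*z + 2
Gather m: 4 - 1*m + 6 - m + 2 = 12 - 2*m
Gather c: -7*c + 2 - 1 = 1 - 7*c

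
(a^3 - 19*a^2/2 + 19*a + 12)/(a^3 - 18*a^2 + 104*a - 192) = (a + 1/2)/(a - 8)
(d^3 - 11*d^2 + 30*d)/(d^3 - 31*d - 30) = d*(d - 5)/(d^2 + 6*d + 5)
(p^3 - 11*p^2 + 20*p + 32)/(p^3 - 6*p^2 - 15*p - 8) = (p - 4)/(p + 1)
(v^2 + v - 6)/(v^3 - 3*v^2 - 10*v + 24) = 1/(v - 4)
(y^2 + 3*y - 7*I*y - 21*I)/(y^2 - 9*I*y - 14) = (y + 3)/(y - 2*I)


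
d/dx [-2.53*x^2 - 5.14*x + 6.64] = -5.06*x - 5.14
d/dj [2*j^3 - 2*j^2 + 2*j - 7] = 6*j^2 - 4*j + 2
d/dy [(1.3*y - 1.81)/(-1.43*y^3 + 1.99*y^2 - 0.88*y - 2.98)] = (3.718*y^3 - 10.3519*y^2 + 7.2038*y - 5.4668)/(2.0449*y^6 - 5.6914*y^5 + 6.4769*y^4 + 5.0204*y^3 - 11.086*y^2 + 5.2448*y + 8.8804)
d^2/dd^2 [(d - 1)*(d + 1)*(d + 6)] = 6*d + 12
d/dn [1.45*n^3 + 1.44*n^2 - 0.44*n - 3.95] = 4.35*n^2 + 2.88*n - 0.44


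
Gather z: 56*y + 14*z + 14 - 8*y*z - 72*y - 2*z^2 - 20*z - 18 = -16*y - 2*z^2 + z*(-8*y - 6) - 4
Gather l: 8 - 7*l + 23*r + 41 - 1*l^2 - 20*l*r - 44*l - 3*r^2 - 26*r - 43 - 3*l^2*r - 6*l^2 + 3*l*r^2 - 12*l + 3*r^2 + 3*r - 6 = l^2*(-3*r - 7) + l*(3*r^2 - 20*r - 63)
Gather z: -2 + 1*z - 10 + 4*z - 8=5*z - 20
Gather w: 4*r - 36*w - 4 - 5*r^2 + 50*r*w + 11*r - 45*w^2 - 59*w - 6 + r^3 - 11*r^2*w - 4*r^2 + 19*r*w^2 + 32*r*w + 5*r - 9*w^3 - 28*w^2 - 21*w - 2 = r^3 - 9*r^2 + 20*r - 9*w^3 + w^2*(19*r - 73) + w*(-11*r^2 + 82*r - 116) - 12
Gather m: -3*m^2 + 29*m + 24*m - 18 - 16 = -3*m^2 + 53*m - 34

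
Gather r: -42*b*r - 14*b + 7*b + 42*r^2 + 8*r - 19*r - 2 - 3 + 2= -7*b + 42*r^2 + r*(-42*b - 11) - 3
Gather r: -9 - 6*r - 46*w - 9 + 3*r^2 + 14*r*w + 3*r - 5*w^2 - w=3*r^2 + r*(14*w - 3) - 5*w^2 - 47*w - 18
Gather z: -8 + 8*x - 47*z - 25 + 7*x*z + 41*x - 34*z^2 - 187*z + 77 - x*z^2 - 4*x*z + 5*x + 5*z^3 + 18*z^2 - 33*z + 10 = 54*x + 5*z^3 + z^2*(-x - 16) + z*(3*x - 267) + 54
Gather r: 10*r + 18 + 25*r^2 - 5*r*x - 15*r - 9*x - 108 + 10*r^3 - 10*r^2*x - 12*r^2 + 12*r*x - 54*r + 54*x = 10*r^3 + r^2*(13 - 10*x) + r*(7*x - 59) + 45*x - 90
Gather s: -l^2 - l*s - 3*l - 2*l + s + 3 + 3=-l^2 - 5*l + s*(1 - l) + 6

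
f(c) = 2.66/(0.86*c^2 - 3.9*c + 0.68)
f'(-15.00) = 0.00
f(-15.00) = 0.01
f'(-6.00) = 0.01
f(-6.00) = 0.05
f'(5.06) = -1.45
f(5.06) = 0.90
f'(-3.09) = 0.06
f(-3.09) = 0.13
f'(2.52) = -0.09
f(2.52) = -0.72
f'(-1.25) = 0.34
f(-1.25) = 0.39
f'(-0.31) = 3.03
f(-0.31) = 1.35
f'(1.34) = 0.47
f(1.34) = -0.89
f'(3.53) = -1.03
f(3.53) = -1.12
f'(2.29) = -0.01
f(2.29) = -0.71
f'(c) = 2.66*(3.9 - 1.72*c)/(0.86*c^2 - 3.9*c + 0.68)^2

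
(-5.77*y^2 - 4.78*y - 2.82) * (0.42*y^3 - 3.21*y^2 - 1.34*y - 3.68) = -2.4234*y^5 + 16.5141*y^4 + 21.8912*y^3 + 36.691*y^2 + 21.3692*y + 10.3776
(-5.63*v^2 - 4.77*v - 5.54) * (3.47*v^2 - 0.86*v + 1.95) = -19.5361*v^4 - 11.7101*v^3 - 26.1001*v^2 - 4.5371*v - 10.803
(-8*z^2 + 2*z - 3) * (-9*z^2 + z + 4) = 72*z^4 - 26*z^3 - 3*z^2 + 5*z - 12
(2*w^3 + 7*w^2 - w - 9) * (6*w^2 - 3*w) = 12*w^5 + 36*w^4 - 27*w^3 - 51*w^2 + 27*w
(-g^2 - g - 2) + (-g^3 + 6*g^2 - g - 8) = -g^3 + 5*g^2 - 2*g - 10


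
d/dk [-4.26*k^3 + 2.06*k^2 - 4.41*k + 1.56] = -12.78*k^2 + 4.12*k - 4.41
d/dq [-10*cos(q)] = 10*sin(q)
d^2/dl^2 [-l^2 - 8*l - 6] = -2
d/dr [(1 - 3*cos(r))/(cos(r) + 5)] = 16*sin(r)/(cos(r) + 5)^2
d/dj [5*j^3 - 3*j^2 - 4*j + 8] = 15*j^2 - 6*j - 4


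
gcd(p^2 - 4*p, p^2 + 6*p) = p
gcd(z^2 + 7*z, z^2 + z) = z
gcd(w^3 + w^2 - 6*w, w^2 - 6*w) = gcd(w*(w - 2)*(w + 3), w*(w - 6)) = w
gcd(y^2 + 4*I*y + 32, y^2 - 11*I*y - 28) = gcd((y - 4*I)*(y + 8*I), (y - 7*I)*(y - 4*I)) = y - 4*I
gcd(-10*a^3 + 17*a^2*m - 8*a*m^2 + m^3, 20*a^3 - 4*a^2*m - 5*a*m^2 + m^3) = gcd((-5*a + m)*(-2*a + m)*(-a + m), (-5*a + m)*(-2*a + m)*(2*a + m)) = 10*a^2 - 7*a*m + m^2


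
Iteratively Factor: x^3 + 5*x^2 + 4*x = (x)*(x^2 + 5*x + 4) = x*(x + 1)*(x + 4)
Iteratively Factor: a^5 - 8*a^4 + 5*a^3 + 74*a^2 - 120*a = (a)*(a^4 - 8*a^3 + 5*a^2 + 74*a - 120) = a*(a - 2)*(a^3 - 6*a^2 - 7*a + 60) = a*(a - 2)*(a + 3)*(a^2 - 9*a + 20) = a*(a - 5)*(a - 2)*(a + 3)*(a - 4)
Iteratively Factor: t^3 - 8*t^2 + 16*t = (t)*(t^2 - 8*t + 16) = t*(t - 4)*(t - 4)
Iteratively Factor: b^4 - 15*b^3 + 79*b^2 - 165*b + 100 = (b - 1)*(b^3 - 14*b^2 + 65*b - 100) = (b - 4)*(b - 1)*(b^2 - 10*b + 25) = (b - 5)*(b - 4)*(b - 1)*(b - 5)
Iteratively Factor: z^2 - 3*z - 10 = (z - 5)*(z + 2)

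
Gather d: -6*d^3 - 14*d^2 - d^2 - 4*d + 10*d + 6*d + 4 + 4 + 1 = -6*d^3 - 15*d^2 + 12*d + 9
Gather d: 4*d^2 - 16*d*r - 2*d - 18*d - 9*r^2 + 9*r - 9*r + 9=4*d^2 + d*(-16*r - 20) - 9*r^2 + 9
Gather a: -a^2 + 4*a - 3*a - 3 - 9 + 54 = -a^2 + a + 42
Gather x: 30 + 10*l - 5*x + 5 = 10*l - 5*x + 35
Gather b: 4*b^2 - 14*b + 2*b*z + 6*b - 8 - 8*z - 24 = 4*b^2 + b*(2*z - 8) - 8*z - 32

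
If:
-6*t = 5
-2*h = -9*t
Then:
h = -15/4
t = -5/6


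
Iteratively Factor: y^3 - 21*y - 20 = (y + 1)*(y^2 - y - 20) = (y - 5)*(y + 1)*(y + 4)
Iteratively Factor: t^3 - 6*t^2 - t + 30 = (t + 2)*(t^2 - 8*t + 15) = (t - 3)*(t + 2)*(t - 5)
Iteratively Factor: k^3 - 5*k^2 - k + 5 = (k - 1)*(k^2 - 4*k - 5) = (k - 5)*(k - 1)*(k + 1)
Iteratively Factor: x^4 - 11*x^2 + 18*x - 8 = (x + 4)*(x^3 - 4*x^2 + 5*x - 2) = (x - 1)*(x + 4)*(x^2 - 3*x + 2) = (x - 1)^2*(x + 4)*(x - 2)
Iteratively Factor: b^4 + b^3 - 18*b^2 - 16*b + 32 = (b + 4)*(b^3 - 3*b^2 - 6*b + 8) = (b + 2)*(b + 4)*(b^2 - 5*b + 4) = (b - 4)*(b + 2)*(b + 4)*(b - 1)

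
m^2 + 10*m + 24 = (m + 4)*(m + 6)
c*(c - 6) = c^2 - 6*c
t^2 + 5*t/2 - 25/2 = (t - 5/2)*(t + 5)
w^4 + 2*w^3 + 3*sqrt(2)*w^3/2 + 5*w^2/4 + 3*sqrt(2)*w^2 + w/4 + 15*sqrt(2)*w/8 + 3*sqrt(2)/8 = (w + 1/2)^2*(w + 1)*(w + 3*sqrt(2)/2)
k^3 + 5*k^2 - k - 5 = (k - 1)*(k + 1)*(k + 5)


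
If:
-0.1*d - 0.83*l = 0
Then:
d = -8.3*l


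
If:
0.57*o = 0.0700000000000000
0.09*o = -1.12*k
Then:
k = -0.01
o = 0.12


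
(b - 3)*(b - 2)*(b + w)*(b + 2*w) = b^4 + 3*b^3*w - 5*b^3 + 2*b^2*w^2 - 15*b^2*w + 6*b^2 - 10*b*w^2 + 18*b*w + 12*w^2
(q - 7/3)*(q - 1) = q^2 - 10*q/3 + 7/3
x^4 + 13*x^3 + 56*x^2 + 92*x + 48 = (x + 1)*(x + 2)*(x + 4)*(x + 6)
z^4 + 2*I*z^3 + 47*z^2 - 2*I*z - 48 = (z - 1)*(z + 1)*(z - 6*I)*(z + 8*I)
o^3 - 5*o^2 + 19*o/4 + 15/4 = (o - 3)*(o - 5/2)*(o + 1/2)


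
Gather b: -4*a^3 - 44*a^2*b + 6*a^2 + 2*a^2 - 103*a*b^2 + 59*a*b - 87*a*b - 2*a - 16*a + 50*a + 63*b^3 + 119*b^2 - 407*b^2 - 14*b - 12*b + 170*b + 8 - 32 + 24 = -4*a^3 + 8*a^2 + 32*a + 63*b^3 + b^2*(-103*a - 288) + b*(-44*a^2 - 28*a + 144)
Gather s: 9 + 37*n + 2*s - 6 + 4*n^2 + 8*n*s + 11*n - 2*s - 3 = 4*n^2 + 8*n*s + 48*n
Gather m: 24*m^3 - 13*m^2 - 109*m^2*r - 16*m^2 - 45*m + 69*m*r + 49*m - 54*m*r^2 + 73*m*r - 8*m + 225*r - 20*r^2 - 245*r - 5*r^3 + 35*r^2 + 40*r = 24*m^3 + m^2*(-109*r - 29) + m*(-54*r^2 + 142*r - 4) - 5*r^3 + 15*r^2 + 20*r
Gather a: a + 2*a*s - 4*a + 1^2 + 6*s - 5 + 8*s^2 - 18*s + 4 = a*(2*s - 3) + 8*s^2 - 12*s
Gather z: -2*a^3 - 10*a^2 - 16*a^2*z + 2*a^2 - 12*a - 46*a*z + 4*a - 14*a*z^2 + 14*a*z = -2*a^3 - 8*a^2 - 14*a*z^2 - 8*a + z*(-16*a^2 - 32*a)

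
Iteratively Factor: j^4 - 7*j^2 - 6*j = (j + 2)*(j^3 - 2*j^2 - 3*j) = j*(j + 2)*(j^2 - 2*j - 3) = j*(j + 1)*(j + 2)*(j - 3)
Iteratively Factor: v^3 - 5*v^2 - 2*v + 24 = (v + 2)*(v^2 - 7*v + 12) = (v - 4)*(v + 2)*(v - 3)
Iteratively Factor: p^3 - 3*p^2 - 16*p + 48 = (p + 4)*(p^2 - 7*p + 12) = (p - 4)*(p + 4)*(p - 3)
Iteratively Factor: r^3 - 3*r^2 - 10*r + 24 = (r - 2)*(r^2 - r - 12) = (r - 4)*(r - 2)*(r + 3)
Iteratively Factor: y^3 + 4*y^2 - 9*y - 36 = (y + 4)*(y^2 - 9) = (y + 3)*(y + 4)*(y - 3)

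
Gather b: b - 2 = b - 2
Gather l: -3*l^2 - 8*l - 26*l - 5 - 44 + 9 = -3*l^2 - 34*l - 40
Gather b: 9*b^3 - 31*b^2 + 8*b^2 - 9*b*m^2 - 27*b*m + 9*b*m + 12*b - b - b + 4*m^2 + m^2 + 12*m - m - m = 9*b^3 - 23*b^2 + b*(-9*m^2 - 18*m + 10) + 5*m^2 + 10*m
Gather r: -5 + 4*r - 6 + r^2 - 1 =r^2 + 4*r - 12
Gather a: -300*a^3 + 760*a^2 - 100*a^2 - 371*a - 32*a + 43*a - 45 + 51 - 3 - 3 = -300*a^3 + 660*a^2 - 360*a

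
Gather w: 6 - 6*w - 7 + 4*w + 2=1 - 2*w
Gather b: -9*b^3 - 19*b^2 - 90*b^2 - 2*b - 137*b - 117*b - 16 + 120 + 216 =-9*b^3 - 109*b^2 - 256*b + 320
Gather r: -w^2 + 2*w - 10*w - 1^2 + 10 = -w^2 - 8*w + 9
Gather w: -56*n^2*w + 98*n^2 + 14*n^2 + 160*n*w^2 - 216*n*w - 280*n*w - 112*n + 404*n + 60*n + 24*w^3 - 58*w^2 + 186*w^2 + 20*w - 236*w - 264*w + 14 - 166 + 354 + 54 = 112*n^2 + 352*n + 24*w^3 + w^2*(160*n + 128) + w*(-56*n^2 - 496*n - 480) + 256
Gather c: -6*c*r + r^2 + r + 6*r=-6*c*r + r^2 + 7*r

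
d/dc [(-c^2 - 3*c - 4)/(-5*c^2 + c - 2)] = 2*(-8*c^2 - 18*c + 5)/(25*c^4 - 10*c^3 + 21*c^2 - 4*c + 4)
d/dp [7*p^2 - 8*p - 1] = 14*p - 8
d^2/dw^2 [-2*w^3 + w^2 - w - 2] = 2 - 12*w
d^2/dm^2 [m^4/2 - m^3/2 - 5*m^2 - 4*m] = 6*m^2 - 3*m - 10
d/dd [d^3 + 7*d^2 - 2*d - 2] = 3*d^2 + 14*d - 2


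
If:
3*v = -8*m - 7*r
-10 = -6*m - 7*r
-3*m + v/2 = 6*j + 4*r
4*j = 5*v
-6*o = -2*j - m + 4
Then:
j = -275/214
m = -370/107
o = -1073/642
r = 470/107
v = -110/107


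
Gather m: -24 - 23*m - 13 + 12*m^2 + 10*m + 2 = 12*m^2 - 13*m - 35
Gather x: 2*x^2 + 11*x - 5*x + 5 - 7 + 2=2*x^2 + 6*x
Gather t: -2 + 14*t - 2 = 14*t - 4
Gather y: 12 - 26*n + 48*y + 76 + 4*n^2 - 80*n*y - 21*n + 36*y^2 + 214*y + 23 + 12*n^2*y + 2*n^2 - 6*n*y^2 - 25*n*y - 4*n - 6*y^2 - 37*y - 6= 6*n^2 - 51*n + y^2*(30 - 6*n) + y*(12*n^2 - 105*n + 225) + 105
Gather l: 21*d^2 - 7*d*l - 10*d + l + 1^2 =21*d^2 - 10*d + l*(1 - 7*d) + 1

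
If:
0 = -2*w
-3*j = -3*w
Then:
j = 0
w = 0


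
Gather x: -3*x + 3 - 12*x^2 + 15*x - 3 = -12*x^2 + 12*x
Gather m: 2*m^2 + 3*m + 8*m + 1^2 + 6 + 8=2*m^2 + 11*m + 15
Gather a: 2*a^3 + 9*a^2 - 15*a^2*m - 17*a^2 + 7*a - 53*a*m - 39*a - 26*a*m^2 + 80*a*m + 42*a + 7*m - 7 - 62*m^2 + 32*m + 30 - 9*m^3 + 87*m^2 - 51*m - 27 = 2*a^3 + a^2*(-15*m - 8) + a*(-26*m^2 + 27*m + 10) - 9*m^3 + 25*m^2 - 12*m - 4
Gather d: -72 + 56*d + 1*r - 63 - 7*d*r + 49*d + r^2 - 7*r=d*(105 - 7*r) + r^2 - 6*r - 135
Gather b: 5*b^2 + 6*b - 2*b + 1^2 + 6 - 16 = 5*b^2 + 4*b - 9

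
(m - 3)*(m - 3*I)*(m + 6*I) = m^3 - 3*m^2 + 3*I*m^2 + 18*m - 9*I*m - 54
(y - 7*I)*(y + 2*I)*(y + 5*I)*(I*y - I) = I*y^4 - I*y^3 + 39*I*y^2 - 70*y - 39*I*y + 70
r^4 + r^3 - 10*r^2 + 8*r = r*(r - 2)*(r - 1)*(r + 4)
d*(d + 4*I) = d^2 + 4*I*d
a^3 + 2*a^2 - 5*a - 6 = (a - 2)*(a + 1)*(a + 3)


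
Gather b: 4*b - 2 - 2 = 4*b - 4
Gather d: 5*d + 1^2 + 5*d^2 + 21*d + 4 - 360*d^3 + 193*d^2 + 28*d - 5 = -360*d^3 + 198*d^2 + 54*d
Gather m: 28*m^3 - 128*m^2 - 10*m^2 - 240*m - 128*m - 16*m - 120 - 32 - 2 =28*m^3 - 138*m^2 - 384*m - 154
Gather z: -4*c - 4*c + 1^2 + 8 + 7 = 16 - 8*c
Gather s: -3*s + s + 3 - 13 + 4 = -2*s - 6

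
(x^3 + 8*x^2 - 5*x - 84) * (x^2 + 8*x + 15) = x^5 + 16*x^4 + 74*x^3 - 4*x^2 - 747*x - 1260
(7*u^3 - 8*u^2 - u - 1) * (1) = 7*u^3 - 8*u^2 - u - 1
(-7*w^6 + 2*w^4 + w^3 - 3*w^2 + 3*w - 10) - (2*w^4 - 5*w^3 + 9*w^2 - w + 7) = -7*w^6 + 6*w^3 - 12*w^2 + 4*w - 17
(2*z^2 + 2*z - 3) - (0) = 2*z^2 + 2*z - 3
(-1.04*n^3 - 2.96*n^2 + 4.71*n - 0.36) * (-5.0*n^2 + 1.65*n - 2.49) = 5.2*n^5 + 13.084*n^4 - 25.8444*n^3 + 16.9419*n^2 - 12.3219*n + 0.8964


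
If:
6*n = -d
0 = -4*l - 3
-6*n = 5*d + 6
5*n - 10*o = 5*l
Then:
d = -3/2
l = -3/4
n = 1/4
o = 1/2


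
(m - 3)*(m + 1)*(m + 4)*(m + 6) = m^4 + 8*m^3 + m^2 - 78*m - 72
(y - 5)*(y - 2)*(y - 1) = y^3 - 8*y^2 + 17*y - 10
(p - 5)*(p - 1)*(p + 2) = p^3 - 4*p^2 - 7*p + 10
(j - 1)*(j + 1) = j^2 - 1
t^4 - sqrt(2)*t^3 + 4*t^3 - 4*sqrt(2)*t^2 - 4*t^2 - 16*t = t*(t + 4)*(t - 2*sqrt(2))*(t + sqrt(2))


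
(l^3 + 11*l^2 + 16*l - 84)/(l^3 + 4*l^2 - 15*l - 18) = (l^2 + 5*l - 14)/(l^2 - 2*l - 3)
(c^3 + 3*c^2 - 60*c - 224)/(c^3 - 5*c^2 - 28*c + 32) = (c + 7)/(c - 1)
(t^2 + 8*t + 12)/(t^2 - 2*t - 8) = (t + 6)/(t - 4)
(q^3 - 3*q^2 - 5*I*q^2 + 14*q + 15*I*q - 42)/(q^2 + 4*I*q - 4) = (q^2 - q*(3 + 7*I) + 21*I)/(q + 2*I)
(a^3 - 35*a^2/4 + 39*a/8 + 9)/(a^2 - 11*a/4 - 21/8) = (2*a^2 - 19*a + 24)/(2*a - 7)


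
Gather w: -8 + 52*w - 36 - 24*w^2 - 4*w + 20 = -24*w^2 + 48*w - 24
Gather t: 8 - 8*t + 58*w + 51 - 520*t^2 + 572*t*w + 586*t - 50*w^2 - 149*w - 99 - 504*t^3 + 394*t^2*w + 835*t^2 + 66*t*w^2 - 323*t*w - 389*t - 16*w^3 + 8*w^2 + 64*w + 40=-504*t^3 + t^2*(394*w + 315) + t*(66*w^2 + 249*w + 189) - 16*w^3 - 42*w^2 - 27*w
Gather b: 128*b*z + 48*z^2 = 128*b*z + 48*z^2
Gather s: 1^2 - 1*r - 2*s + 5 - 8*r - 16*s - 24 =-9*r - 18*s - 18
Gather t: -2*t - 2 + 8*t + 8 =6*t + 6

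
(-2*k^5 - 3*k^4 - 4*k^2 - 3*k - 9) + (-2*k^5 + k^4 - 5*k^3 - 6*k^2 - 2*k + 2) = -4*k^5 - 2*k^4 - 5*k^3 - 10*k^2 - 5*k - 7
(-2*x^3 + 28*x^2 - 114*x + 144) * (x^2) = -2*x^5 + 28*x^4 - 114*x^3 + 144*x^2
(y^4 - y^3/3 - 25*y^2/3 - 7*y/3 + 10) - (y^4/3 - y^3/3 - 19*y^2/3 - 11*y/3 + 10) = 2*y^4/3 - 2*y^2 + 4*y/3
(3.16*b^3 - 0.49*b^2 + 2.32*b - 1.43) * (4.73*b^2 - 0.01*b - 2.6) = 14.9468*b^5 - 2.3493*b^4 + 2.7625*b^3 - 5.5131*b^2 - 6.0177*b + 3.718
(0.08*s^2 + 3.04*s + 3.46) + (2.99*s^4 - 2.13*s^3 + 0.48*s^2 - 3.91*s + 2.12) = 2.99*s^4 - 2.13*s^3 + 0.56*s^2 - 0.87*s + 5.58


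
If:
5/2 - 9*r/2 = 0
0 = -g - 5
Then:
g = -5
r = 5/9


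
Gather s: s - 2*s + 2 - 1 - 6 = -s - 5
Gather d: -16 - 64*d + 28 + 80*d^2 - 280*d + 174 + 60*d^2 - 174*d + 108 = 140*d^2 - 518*d + 294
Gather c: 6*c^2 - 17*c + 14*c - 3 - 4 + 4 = 6*c^2 - 3*c - 3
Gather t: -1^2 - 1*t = -t - 1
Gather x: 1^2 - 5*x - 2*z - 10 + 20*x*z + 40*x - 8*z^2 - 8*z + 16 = x*(20*z + 35) - 8*z^2 - 10*z + 7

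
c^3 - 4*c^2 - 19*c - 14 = (c - 7)*(c + 1)*(c + 2)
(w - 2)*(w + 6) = w^2 + 4*w - 12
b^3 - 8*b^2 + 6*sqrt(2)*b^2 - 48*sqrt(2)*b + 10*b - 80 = (b - 8)*(b + sqrt(2))*(b + 5*sqrt(2))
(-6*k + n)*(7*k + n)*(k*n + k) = -42*k^3*n - 42*k^3 + k^2*n^2 + k^2*n + k*n^3 + k*n^2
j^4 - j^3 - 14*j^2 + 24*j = j*(j - 3)*(j - 2)*(j + 4)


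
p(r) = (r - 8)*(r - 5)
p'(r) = 2*r - 13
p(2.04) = 17.64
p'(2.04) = -8.92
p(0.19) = 37.57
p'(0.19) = -12.62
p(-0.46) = 46.19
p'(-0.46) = -13.92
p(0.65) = 31.97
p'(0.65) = -11.70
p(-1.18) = 56.73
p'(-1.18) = -15.36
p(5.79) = -1.75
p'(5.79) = -1.42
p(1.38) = 23.96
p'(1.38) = -10.24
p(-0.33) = 44.40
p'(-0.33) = -13.66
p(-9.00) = 238.00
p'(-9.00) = -31.00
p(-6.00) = 154.00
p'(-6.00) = -25.00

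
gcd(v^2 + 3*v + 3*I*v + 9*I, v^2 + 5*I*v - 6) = v + 3*I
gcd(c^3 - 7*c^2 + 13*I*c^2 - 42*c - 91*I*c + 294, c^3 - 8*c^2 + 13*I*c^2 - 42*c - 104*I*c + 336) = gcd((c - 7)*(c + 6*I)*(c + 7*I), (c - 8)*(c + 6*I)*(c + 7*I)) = c^2 + 13*I*c - 42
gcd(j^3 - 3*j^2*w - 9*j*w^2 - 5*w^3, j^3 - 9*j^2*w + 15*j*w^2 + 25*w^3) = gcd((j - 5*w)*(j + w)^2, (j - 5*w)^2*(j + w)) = -j^2 + 4*j*w + 5*w^2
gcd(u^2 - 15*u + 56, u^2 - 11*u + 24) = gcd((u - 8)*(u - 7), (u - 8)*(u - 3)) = u - 8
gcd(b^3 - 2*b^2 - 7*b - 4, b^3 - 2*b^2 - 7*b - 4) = b^3 - 2*b^2 - 7*b - 4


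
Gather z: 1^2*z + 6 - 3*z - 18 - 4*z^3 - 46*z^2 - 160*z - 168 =-4*z^3 - 46*z^2 - 162*z - 180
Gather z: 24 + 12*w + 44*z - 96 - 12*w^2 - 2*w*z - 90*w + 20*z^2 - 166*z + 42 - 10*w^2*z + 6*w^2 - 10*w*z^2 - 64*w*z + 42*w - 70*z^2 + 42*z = -6*w^2 - 36*w + z^2*(-10*w - 50) + z*(-10*w^2 - 66*w - 80) - 30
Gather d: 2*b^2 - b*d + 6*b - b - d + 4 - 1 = 2*b^2 + 5*b + d*(-b - 1) + 3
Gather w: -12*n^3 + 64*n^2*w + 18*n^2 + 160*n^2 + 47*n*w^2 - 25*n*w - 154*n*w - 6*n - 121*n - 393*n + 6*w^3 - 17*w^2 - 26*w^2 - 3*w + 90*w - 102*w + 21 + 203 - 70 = -12*n^3 + 178*n^2 - 520*n + 6*w^3 + w^2*(47*n - 43) + w*(64*n^2 - 179*n - 15) + 154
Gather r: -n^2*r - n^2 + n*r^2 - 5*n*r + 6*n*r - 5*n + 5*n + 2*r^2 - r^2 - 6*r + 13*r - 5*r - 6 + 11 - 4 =-n^2 + r^2*(n + 1) + r*(-n^2 + n + 2) + 1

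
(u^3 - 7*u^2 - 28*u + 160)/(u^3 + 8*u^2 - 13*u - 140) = (u - 8)/(u + 7)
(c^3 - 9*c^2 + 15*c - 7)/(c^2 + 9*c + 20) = (c^3 - 9*c^2 + 15*c - 7)/(c^2 + 9*c + 20)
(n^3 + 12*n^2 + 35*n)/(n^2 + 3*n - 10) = n*(n + 7)/(n - 2)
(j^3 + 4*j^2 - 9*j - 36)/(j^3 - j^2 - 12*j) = (j^2 + j - 12)/(j*(j - 4))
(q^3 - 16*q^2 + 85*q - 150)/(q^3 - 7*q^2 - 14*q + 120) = (q - 5)/(q + 4)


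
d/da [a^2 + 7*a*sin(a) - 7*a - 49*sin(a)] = 7*a*cos(a) + 2*a + 7*sin(a) - 49*cos(a) - 7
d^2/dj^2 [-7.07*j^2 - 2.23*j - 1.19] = -14.1400000000000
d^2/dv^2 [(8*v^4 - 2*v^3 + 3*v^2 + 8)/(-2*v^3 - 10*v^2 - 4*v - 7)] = 2*(-788*v^6 - 672*v^5 - 2352*v^4 - 2766*v^3 - 4146*v^2 - 330*v + 285)/(8*v^9 + 120*v^8 + 648*v^7 + 1564*v^6 + 2136*v^5 + 2916*v^4 + 2038*v^3 + 1806*v^2 + 588*v + 343)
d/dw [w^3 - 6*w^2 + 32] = 3*w*(w - 4)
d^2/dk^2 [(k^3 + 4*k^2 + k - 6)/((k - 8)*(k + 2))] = 154/(k^3 - 24*k^2 + 192*k - 512)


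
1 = 1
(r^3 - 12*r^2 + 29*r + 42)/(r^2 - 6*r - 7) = r - 6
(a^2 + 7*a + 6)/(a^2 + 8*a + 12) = (a + 1)/(a + 2)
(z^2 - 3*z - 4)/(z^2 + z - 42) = (z^2 - 3*z - 4)/(z^2 + z - 42)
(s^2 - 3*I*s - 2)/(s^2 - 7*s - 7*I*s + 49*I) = (s^2 - 3*I*s - 2)/(s^2 - 7*s - 7*I*s + 49*I)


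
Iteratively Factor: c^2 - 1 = (c + 1)*(c - 1)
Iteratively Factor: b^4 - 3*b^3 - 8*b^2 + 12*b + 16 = (b - 4)*(b^3 + b^2 - 4*b - 4) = (b - 4)*(b + 1)*(b^2 - 4) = (b - 4)*(b + 1)*(b + 2)*(b - 2)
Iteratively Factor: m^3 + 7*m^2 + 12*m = (m)*(m^2 + 7*m + 12) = m*(m + 3)*(m + 4)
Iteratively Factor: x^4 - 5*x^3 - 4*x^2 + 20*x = (x - 5)*(x^3 - 4*x) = (x - 5)*(x - 2)*(x^2 + 2*x) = x*(x - 5)*(x - 2)*(x + 2)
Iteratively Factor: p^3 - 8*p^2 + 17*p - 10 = (p - 1)*(p^2 - 7*p + 10) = (p - 2)*(p - 1)*(p - 5)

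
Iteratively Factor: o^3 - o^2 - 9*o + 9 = (o - 1)*(o^2 - 9) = (o - 3)*(o - 1)*(o + 3)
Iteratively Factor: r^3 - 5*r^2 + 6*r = (r - 2)*(r^2 - 3*r) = (r - 3)*(r - 2)*(r)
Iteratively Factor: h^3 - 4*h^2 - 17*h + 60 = (h - 3)*(h^2 - h - 20) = (h - 3)*(h + 4)*(h - 5)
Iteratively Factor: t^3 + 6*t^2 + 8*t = (t + 2)*(t^2 + 4*t) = (t + 2)*(t + 4)*(t)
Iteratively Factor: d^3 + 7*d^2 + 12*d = (d + 3)*(d^2 + 4*d) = d*(d + 3)*(d + 4)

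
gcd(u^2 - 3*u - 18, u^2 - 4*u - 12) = u - 6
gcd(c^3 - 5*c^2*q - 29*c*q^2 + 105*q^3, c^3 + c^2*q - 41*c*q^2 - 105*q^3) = -c^2 + 2*c*q + 35*q^2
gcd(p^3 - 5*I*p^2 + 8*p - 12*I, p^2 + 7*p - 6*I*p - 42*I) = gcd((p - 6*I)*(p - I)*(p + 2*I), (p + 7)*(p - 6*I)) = p - 6*I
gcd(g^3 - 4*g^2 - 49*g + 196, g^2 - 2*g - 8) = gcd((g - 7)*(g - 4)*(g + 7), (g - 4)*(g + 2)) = g - 4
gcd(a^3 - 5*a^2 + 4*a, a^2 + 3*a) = a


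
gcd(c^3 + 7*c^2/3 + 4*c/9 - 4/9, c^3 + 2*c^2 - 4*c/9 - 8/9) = c^2 + 8*c/3 + 4/3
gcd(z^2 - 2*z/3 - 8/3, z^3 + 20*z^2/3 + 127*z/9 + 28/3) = z + 4/3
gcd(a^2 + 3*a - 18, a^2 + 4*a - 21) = a - 3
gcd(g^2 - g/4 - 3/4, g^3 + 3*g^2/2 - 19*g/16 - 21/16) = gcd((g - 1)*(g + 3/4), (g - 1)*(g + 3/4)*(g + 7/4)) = g^2 - g/4 - 3/4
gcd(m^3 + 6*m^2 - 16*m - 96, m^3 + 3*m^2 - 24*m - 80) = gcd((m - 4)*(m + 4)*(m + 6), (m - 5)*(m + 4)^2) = m + 4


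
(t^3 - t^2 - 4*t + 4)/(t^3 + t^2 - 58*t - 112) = (t^2 - 3*t + 2)/(t^2 - t - 56)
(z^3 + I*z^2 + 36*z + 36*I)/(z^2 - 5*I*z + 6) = z + 6*I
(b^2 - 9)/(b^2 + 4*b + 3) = (b - 3)/(b + 1)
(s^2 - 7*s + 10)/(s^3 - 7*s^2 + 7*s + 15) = (s - 2)/(s^2 - 2*s - 3)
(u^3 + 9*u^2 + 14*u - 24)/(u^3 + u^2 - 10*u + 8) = (u + 6)/(u - 2)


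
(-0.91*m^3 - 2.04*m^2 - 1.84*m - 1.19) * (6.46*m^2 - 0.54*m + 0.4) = -5.8786*m^5 - 12.687*m^4 - 11.1488*m^3 - 7.5098*m^2 - 0.0934*m - 0.476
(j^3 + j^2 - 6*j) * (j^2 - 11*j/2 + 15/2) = j^5 - 9*j^4/2 - 4*j^3 + 81*j^2/2 - 45*j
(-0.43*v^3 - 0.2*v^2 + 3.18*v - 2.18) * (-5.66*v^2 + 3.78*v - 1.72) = 2.4338*v^5 - 0.4934*v^4 - 18.0152*v^3 + 24.7032*v^2 - 13.71*v + 3.7496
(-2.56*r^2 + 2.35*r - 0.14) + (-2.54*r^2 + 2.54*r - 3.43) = -5.1*r^2 + 4.89*r - 3.57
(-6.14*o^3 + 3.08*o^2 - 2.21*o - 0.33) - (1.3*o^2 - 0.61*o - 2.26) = -6.14*o^3 + 1.78*o^2 - 1.6*o + 1.93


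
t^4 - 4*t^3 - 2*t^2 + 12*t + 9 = (t - 3)^2*(t + 1)^2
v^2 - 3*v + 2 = (v - 2)*(v - 1)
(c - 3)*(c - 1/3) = c^2 - 10*c/3 + 1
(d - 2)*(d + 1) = d^2 - d - 2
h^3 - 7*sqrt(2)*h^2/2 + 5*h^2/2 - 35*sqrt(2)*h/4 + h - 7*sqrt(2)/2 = (h + 1/2)*(h + 2)*(h - 7*sqrt(2)/2)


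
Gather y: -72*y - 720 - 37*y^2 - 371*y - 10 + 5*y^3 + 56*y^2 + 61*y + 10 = 5*y^3 + 19*y^2 - 382*y - 720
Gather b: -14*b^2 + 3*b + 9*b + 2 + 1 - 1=-14*b^2 + 12*b + 2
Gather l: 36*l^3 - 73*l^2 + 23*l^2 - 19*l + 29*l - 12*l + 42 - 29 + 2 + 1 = 36*l^3 - 50*l^2 - 2*l + 16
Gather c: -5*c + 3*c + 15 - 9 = 6 - 2*c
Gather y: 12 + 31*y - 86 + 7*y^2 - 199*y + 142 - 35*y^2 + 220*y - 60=-28*y^2 + 52*y + 8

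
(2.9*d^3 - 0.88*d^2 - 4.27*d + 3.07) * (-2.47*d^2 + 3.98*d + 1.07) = -7.163*d^5 + 13.7156*d^4 + 10.1475*d^3 - 25.5191*d^2 + 7.6497*d + 3.2849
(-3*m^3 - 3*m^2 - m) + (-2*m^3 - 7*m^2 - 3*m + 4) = -5*m^3 - 10*m^2 - 4*m + 4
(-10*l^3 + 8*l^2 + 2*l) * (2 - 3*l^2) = 30*l^5 - 24*l^4 - 26*l^3 + 16*l^2 + 4*l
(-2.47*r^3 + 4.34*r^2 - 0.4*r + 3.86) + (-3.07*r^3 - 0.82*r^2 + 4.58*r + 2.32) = -5.54*r^3 + 3.52*r^2 + 4.18*r + 6.18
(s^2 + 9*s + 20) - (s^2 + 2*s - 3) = 7*s + 23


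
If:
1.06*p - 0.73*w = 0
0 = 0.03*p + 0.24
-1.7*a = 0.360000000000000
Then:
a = -0.21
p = -8.00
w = -11.62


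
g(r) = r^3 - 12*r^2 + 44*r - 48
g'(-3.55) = 167.01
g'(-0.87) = 67.15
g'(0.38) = 35.31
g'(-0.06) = 45.45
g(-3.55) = -400.17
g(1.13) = -12.16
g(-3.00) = -315.00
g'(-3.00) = 143.00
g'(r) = 3*r^2 - 24*r + 44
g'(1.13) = 20.71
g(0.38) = -32.96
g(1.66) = -3.45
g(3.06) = 2.93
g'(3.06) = -1.35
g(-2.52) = -251.09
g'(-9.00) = 503.00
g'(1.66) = 12.43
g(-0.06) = -50.68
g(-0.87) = -96.02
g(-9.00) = -2145.00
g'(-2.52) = 123.53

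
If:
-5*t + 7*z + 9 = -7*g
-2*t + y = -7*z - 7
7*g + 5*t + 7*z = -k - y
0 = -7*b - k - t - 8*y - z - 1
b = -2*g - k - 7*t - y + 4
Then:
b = 299*z/56 + 43/14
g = 29*z/56 + 17/14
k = -37*z/2 - 26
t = 17*z/8 + 7/2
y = -11*z/4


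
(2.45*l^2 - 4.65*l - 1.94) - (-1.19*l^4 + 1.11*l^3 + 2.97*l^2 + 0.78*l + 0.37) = 1.19*l^4 - 1.11*l^3 - 0.52*l^2 - 5.43*l - 2.31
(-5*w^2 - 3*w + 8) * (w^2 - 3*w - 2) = -5*w^4 + 12*w^3 + 27*w^2 - 18*w - 16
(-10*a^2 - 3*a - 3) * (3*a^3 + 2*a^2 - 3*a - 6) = -30*a^5 - 29*a^4 + 15*a^3 + 63*a^2 + 27*a + 18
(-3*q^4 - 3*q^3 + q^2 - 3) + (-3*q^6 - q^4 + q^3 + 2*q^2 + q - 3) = -3*q^6 - 4*q^4 - 2*q^3 + 3*q^2 + q - 6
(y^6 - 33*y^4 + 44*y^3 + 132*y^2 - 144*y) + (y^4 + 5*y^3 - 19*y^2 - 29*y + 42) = y^6 - 32*y^4 + 49*y^3 + 113*y^2 - 173*y + 42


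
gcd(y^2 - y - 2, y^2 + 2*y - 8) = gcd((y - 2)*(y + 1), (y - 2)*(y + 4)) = y - 2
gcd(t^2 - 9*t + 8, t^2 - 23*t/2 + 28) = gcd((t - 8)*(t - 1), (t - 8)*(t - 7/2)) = t - 8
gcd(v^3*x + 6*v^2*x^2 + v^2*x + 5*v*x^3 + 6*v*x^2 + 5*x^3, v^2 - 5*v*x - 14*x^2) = 1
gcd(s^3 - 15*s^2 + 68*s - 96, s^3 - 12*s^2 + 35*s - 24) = s^2 - 11*s + 24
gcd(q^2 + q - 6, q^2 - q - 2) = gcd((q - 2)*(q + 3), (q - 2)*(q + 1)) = q - 2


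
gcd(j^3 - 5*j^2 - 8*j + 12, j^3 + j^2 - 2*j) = j^2 + j - 2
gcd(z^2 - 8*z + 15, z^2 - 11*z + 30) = z - 5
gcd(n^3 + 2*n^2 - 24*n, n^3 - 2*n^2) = n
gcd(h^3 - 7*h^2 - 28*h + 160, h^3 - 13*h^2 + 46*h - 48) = h - 8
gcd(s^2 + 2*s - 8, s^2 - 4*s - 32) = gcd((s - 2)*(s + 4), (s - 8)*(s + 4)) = s + 4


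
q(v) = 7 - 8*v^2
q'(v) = -16*v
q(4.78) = -175.79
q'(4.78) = -76.48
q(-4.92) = -186.65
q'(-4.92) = 78.72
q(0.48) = 5.16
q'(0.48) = -7.68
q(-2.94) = -62.15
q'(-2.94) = 47.04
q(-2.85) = -57.98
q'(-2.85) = 45.60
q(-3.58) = -95.53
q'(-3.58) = 57.28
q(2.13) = -29.30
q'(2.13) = -34.08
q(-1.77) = -18.06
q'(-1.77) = 28.32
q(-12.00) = -1145.00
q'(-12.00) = 192.00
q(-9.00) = -641.00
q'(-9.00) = 144.00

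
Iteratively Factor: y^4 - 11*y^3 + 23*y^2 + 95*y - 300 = (y - 5)*(y^3 - 6*y^2 - 7*y + 60) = (y - 5)*(y - 4)*(y^2 - 2*y - 15) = (y - 5)*(y - 4)*(y + 3)*(y - 5)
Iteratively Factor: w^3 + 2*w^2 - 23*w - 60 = (w + 3)*(w^2 - w - 20) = (w + 3)*(w + 4)*(w - 5)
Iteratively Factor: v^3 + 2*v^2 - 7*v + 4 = (v - 1)*(v^2 + 3*v - 4) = (v - 1)*(v + 4)*(v - 1)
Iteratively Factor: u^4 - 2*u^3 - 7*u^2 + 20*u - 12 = (u + 3)*(u^3 - 5*u^2 + 8*u - 4) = (u - 1)*(u + 3)*(u^2 - 4*u + 4) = (u - 2)*(u - 1)*(u + 3)*(u - 2)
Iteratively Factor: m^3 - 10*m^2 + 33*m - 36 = (m - 3)*(m^2 - 7*m + 12) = (m - 4)*(m - 3)*(m - 3)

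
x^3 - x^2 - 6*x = x*(x - 3)*(x + 2)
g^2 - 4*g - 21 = (g - 7)*(g + 3)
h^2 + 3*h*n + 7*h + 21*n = (h + 7)*(h + 3*n)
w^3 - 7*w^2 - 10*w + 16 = (w - 8)*(w - 1)*(w + 2)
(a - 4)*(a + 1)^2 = a^3 - 2*a^2 - 7*a - 4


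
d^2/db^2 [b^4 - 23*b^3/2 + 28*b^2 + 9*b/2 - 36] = 12*b^2 - 69*b + 56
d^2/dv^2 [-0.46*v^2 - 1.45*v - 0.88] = -0.920000000000000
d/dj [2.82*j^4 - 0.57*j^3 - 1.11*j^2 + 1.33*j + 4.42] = 11.28*j^3 - 1.71*j^2 - 2.22*j + 1.33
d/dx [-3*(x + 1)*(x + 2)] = -6*x - 9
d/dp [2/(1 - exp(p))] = 1/(2*sinh(p/2)^2)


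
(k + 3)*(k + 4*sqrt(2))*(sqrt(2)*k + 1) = sqrt(2)*k^3 + 3*sqrt(2)*k^2 + 9*k^2 + 4*sqrt(2)*k + 27*k + 12*sqrt(2)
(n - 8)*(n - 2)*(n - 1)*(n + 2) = n^4 - 9*n^3 + 4*n^2 + 36*n - 32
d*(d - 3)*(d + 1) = d^3 - 2*d^2 - 3*d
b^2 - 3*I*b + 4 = (b - 4*I)*(b + I)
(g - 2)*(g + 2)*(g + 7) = g^3 + 7*g^2 - 4*g - 28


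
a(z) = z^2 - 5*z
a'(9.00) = 13.00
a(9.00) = 36.00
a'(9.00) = 13.00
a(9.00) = 36.00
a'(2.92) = 0.84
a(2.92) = -6.07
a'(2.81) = 0.62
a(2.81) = -6.15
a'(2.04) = -0.92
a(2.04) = -6.04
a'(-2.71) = -10.42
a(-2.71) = 20.89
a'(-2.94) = -10.88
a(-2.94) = 23.34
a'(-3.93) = -12.86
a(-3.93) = 35.09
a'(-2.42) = -9.84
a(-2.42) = 17.96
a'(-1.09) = -7.18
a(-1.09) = 6.64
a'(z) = 2*z - 5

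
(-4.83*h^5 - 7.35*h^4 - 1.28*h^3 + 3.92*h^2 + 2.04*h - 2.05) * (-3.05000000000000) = 14.7315*h^5 + 22.4175*h^4 + 3.904*h^3 - 11.956*h^2 - 6.222*h + 6.2525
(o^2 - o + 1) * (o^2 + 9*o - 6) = o^4 + 8*o^3 - 14*o^2 + 15*o - 6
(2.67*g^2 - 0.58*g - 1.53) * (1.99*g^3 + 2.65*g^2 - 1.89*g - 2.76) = 5.3133*g^5 + 5.9213*g^4 - 9.628*g^3 - 10.3275*g^2 + 4.4925*g + 4.2228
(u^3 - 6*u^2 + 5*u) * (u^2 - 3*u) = u^5 - 9*u^4 + 23*u^3 - 15*u^2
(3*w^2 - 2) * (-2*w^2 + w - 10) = -6*w^4 + 3*w^3 - 26*w^2 - 2*w + 20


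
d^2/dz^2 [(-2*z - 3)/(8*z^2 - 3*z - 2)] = 2*((2*z + 3)*(16*z - 3)^2 + 6*(8*z + 3)*(-8*z^2 + 3*z + 2))/(-8*z^2 + 3*z + 2)^3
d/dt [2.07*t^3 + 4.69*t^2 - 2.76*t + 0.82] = 6.21*t^2 + 9.38*t - 2.76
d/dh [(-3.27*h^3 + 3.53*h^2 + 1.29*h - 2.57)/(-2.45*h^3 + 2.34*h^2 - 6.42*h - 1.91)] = (0.996699999999997*h^4 + 48.3078*h^3 - 25.8336*h^2 - 1.457*h - 18.9633)/(6.0025*h^6 - 11.466*h^5 + 36.9336*h^4 - 20.6866*h^3 + 32.2776*h^2 + 24.5244*h + 3.6481)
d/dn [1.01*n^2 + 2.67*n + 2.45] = 2.02*n + 2.67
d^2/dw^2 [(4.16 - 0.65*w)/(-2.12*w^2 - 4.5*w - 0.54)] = ((11.7884 - 8.268*w)*(2.12*w^2 + 4.5*w + 0.54) + (0.65*w - 4.16)*(4.24*w + 4.5)*(8.48*w + 9.0))/(2.12*w^2 + 4.5*w + 0.54)^3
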